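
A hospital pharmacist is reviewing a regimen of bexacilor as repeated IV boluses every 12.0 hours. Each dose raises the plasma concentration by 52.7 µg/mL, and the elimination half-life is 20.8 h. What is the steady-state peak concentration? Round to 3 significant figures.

k = ln 2 / 20.8 = 0.03332 h⁻¹
Fraction remaining after one interval: e^(−kτ) = e^(−0.03332 × 12.0) = 0.6704
R = 1 / (1 − 0.6704) = 3.034
Css,max = 52.7 × 3.034 ≈ 160 µg/mL

160 µg/mL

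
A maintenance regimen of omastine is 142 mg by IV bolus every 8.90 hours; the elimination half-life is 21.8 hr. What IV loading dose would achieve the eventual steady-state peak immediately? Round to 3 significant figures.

k = ln 2 / 21.8 = 0.03180 hr⁻¹
Accumulation ratio R = 1 / (1 − e^(−kτ)) = 1 / (1 − e^(−0.03180×8.90)) = 1 / (1 − 0.7535) = 4.057
Loading dose = maintenance dose × R = 142 × 4.057 ≈ 576 mg

576 mg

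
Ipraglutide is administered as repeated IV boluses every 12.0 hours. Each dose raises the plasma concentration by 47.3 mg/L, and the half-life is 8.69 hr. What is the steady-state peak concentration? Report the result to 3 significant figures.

k = ln 2 / 8.69 = 0.07976 hr⁻¹
Fraction remaining after one interval: e^(−kτ) = e^(−0.07976 × 12.0) = 0.3840
R = 1 / (1 − 0.3840) = 1.623
Css,max = 47.3 × 1.623 ≈ 76.8 mg/L

76.8 mg/L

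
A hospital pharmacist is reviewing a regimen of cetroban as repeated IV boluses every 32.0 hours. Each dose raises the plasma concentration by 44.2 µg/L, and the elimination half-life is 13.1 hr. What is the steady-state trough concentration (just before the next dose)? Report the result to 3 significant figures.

k = ln 2 / 13.1 = 0.05291 hr⁻¹
Fraction remaining after one interval: e^(−kτ) = e^(−0.05291 × 32.0) = 0.1839
R = 1 / (1 − 0.1839) = 1.225
Css,max = 44.2 × 1.225 = 54.16 µg/L
Css,min = Css,max × e^(−kτ) = 54.16 × 0.1839 ≈ 9.96 µg/L

9.96 µg/L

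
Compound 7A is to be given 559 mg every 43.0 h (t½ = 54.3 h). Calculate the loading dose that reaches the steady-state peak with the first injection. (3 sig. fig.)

1320 mg

k = ln 2 / 54.3 = 0.01277 h⁻¹
Accumulation ratio R = 1 / (1 − e^(−kτ)) = 1 / (1 − e^(−0.01277×43.0)) = 1 / (1 − 0.5776) = 2.367
Loading dose = maintenance dose × R = 559 × 2.367 ≈ 1320 mg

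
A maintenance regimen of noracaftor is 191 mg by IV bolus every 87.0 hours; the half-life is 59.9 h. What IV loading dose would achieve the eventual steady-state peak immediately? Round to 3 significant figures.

301 mg

k = ln 2 / 59.9 = 0.01157 h⁻¹
Accumulation ratio R = 1 / (1 − e^(−kτ)) = 1 / (1 − e^(−0.01157×87.0)) = 1 / (1 − 0.3654) = 1.576
Loading dose = maintenance dose × R = 191 × 1.576 ≈ 301 mg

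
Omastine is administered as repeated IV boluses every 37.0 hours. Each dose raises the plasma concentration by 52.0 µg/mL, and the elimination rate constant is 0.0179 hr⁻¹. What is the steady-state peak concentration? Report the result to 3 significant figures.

107 µg/mL

Fraction remaining after one interval: e^(−kτ) = e^(−0.01790 × 37.0) = 0.5157
R = 1 / (1 − 0.5157) = 2.065
Css,max = 52.0 × 2.065 ≈ 107 µg/mL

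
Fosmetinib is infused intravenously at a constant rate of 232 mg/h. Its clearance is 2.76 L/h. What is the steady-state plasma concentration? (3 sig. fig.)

84.1 mg/L

Css = infusion rate / CL = 232 / 2.76 ≈ 84.1 mg/L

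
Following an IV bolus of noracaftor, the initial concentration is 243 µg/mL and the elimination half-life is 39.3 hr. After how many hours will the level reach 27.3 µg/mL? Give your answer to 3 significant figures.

124 hours

k = ln 2 / 39.3 = 0.01764 hr⁻¹
C(t) = C₀ e^(−kt)  ⇒  t = ln(C₀/C) / k
t = ln(243/27.3) / 0.01764 = 2.186 / 0.01764 ≈ 124 hours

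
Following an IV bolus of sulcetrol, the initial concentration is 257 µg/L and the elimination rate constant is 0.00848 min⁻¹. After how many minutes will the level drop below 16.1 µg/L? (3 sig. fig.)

327 minutes

C(t) = C₀ e^(−kt)  ⇒  t = ln(C₀/C) / k
t = ln(257/16.1) / 0.008480 = 2.770 / 0.008480 ≈ 327 minutes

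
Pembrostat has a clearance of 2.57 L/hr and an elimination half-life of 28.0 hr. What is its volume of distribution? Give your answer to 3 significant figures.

104 L

k = ln 2 / t½ = ln 2 / 28.0 = 0.02476 hr⁻¹
V = CL / k = 2.57 / 0.02476 ≈ 104 L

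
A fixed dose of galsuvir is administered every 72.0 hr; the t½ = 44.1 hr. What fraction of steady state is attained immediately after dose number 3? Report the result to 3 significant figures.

k = ln 2 / 44.1 = 0.01572 hr⁻¹
f_n = 1 − e^(−nkτ) = 1 − e^(−3 × 0.01572 × 72.0) = 1 − e^(−3.395) = 1 − 0.03354 ≈ 0.966

0.966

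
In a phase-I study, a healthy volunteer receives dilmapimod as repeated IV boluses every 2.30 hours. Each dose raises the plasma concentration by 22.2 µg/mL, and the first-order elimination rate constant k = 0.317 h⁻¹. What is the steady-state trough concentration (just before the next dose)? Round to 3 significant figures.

Fraction remaining after one interval: e^(−kτ) = e^(−0.3170 × 2.30) = 0.4823
R = 1 / (1 − 0.4823) = 1.932
Css,max = 22.2 × 1.932 = 42.89 µg/mL
Css,min = Css,max × e^(−kτ) = 42.89 × 0.4823 ≈ 20.7 µg/mL

20.7 µg/mL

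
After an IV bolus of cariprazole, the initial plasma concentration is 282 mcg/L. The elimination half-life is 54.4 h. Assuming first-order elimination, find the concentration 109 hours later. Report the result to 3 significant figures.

70.3 mcg/L

k = ln 2 / 54.4 = 0.01274 h⁻¹
109 h is 2.004 half-lives, so C = 282 × (1/2)^2.004 = 282 × 0.2494 ≈ 70.3 mcg/L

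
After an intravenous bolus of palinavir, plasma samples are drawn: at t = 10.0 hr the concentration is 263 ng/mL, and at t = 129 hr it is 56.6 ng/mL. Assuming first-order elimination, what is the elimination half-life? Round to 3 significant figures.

53.7 hours

k = ln(C₁/C₂) / (t₂ − t₁) = ln(263/56.6) / (129 − 10.0)
  = 1.536 / 119.0 = 0.01291 hr⁻¹
t½ = ln 2 / k = ln 2 / 0.01291 ≈ 53.7 hours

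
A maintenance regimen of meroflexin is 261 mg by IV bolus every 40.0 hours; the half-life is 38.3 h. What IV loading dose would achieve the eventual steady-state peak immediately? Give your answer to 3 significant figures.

k = ln 2 / 38.3 = 0.01810 h⁻¹
Accumulation ratio R = 1 / (1 − e^(−kτ)) = 1 / (1 − e^(−0.01810×40.0)) = 1 / (1 − 0.4849) = 1.941
Loading dose = maintenance dose × R = 261 × 1.941 ≈ 507 mg

507 mg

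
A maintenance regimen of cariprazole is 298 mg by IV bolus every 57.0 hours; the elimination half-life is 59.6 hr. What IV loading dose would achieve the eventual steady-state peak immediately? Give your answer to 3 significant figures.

615 mg

k = ln 2 / 59.6 = 0.01163 hr⁻¹
Accumulation ratio R = 1 / (1 − e^(−kτ)) = 1 / (1 − e^(−0.01163×57.0)) = 1 / (1 − 0.5153) = 2.063
Loading dose = maintenance dose × R = 298 × 2.063 ≈ 615 mg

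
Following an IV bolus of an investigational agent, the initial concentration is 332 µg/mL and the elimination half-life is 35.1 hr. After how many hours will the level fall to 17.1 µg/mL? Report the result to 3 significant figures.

k = ln 2 / 35.1 = 0.01975 hr⁻¹
C(t) = C₀ e^(−kt)  ⇒  t = ln(C₀/C) / k
t = ln(332/17.1) / 0.01975 = 2.966 / 0.01975 ≈ 150 hours

150 hours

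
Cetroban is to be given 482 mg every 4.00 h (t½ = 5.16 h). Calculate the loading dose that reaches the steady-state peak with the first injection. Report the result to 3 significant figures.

k = ln 2 / 5.16 = 0.1343 h⁻¹
Accumulation ratio R = 1 / (1 − e^(−kτ)) = 1 / (1 − e^(−0.1343×4.00)) = 1 / (1 − 0.5843) = 2.406
Loading dose = maintenance dose × R = 482 × 2.406 ≈ 1160 mg

1160 mg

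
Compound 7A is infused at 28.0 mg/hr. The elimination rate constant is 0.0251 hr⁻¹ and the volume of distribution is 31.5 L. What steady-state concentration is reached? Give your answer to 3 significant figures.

CL = k · V = 0.0251 × 31.5 = 0.7907 L/hr
Css = rate / CL = 28.0 / 0.7907 ≈ 35.4 mg/L

35.4 mg/L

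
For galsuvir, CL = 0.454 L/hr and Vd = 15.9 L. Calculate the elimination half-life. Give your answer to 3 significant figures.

24.3 hours

k = CL / V = 0.454 / 15.9 = 0.02855 hr⁻¹
t½ = ln 2 / k = ln 2 / 0.02855 ≈ 24.3 hours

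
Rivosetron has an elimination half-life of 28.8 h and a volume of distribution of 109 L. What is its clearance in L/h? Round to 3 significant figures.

2.62 L/h

k = ln 2 / t½ = ln 2 / 28.8 = 0.02407 h⁻¹
CL = k · V = 0.02407 × 109 ≈ 2.62 L/h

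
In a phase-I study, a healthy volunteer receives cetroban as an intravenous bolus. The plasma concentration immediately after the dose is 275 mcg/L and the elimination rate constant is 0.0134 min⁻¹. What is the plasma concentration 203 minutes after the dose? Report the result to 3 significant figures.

18.1 mcg/L

C(t) = C₀ e^(−kt) = 275 × e^(−0.01340 × 203) = 275 × e^(−2.720) = 275 × 0.06586 ≈ 18.1 mcg/L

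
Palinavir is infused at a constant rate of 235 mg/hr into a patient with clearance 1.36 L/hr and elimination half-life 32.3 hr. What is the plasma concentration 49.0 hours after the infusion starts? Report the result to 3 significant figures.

Css = rate / CL = 235 / 1.36 = 172.8 µg/mL
k = ln 2 / 32.3 = 0.02146 hr⁻¹
C(t) = Css (1 − e^(−kt)) = 172.8 × (1 − e^(−1.052)) = 172.8 × 0.6506 ≈ 112 µg/mL

112 µg/mL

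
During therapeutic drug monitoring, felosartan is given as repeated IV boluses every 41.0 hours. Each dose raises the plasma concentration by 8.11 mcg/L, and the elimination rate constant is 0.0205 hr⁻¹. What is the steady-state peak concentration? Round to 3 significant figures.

14.3 mcg/L

Fraction remaining after one interval: e^(−kτ) = e^(−0.02050 × 41.0) = 0.4315
R = 1 / (1 − 0.4315) = 1.759
Css,max = 8.11 × 1.759 ≈ 14.3 mcg/L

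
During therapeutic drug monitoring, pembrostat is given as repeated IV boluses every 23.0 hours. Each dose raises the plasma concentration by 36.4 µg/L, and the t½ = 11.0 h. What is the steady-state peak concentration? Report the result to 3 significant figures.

k = ln 2 / 11.0 = 0.06301 h⁻¹
Fraction remaining after one interval: e^(−kτ) = e^(−0.06301 × 23.0) = 0.2347
R = 1 / (1 − 0.2347) = 1.307
Css,max = 36.4 × 1.307 ≈ 47.6 µg/L

47.6 µg/L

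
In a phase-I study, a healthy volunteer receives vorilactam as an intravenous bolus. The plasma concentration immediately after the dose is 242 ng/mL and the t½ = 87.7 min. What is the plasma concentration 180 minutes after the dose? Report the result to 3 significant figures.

58.3 ng/mL

k = ln 2 / 87.7 = 0.007904 min⁻¹
C(t) = C₀ e^(−kt) = 242 × e^(−0.007904 × 180) = 242 × e^(−1.423) = 242 × 0.2411 ≈ 58.3 ng/mL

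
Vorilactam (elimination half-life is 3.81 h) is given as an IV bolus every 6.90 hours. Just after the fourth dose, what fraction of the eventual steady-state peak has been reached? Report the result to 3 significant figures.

k = ln 2 / 3.81 = 0.1819 h⁻¹
f_n = 1 − e^(−nkτ) = 1 − e^(−4 × 0.1819 × 6.90) = 1 − e^(−5.021) = 1 − 0.006596 ≈ 0.993

0.993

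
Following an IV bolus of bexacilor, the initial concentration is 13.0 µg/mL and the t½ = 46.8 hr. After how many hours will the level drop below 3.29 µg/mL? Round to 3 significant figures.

k = ln 2 / 46.8 = 0.01481 hr⁻¹
C(t) = C₀ e^(−kt)  ⇒  t = ln(C₀/C) / k
t = ln(13.0/3.29) / 0.01481 = 1.374 / 0.01481 ≈ 92.8 hours

92.8 hours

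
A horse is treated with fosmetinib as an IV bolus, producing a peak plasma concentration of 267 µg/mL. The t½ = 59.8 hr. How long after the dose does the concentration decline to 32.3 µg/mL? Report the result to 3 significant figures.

k = ln 2 / 59.8 = 0.01159 hr⁻¹
C(t) = C₀ e^(−kt)  ⇒  t = ln(C₀/C) / k
t = ln(267/32.3) / 0.01159 = 2.112 / 0.01159 ≈ 182 hours

182 hours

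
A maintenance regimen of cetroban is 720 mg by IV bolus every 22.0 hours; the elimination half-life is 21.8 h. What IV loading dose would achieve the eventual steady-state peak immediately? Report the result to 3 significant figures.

k = ln 2 / 21.8 = 0.03180 h⁻¹
Accumulation ratio R = 1 / (1 − e^(−kτ)) = 1 / (1 − e^(−0.03180×22.0)) = 1 / (1 − 0.4968) = 1.987
Loading dose = maintenance dose × R = 720 × 1.987 ≈ 1430 mg

1430 mg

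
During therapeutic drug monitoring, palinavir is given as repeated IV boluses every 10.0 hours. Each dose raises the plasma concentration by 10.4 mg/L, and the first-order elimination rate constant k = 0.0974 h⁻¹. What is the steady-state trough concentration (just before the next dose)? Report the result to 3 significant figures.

Fraction remaining after one interval: e^(−kτ) = e^(−0.09740 × 10.0) = 0.3776
R = 1 / (1 − 0.3776) = 1.607
Css,max = 10.4 × 1.607 = 16.71 mg/L
Css,min = Css,max × e^(−kτ) = 16.71 × 0.3776 ≈ 6.31 mg/L

6.31 mg/L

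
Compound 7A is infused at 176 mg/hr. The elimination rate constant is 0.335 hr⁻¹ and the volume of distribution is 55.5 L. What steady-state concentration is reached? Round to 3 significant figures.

9.47 µg/mL

CL = k · V = 0.335 × 55.5 = 18.59 L/hr
Css = rate / CL = 176 / 18.59 ≈ 9.47 µg/mL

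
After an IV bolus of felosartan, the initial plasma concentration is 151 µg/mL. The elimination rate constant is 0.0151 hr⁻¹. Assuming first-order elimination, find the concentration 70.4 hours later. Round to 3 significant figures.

52.2 µg/mL

C(t) = C₀ e^(−kt) = 151 × e^(−0.01510 × 70.4) = 151 × e^(−1.063) = 151 × 0.3454 ≈ 52.2 µg/mL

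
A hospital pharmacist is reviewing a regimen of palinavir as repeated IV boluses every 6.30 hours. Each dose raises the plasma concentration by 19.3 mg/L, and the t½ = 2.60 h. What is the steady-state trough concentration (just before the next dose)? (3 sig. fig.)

k = ln 2 / 2.60 = 0.2666 h⁻¹
Fraction remaining after one interval: e^(−kτ) = e^(−0.2666 × 6.30) = 0.1865
R = 1 / (1 − 0.1865) = 1.229
Css,max = 19.3 × 1.229 = 23.72 mg/L
Css,min = Css,max × e^(−kτ) = 23.72 × 0.1865 ≈ 4.42 mg/L

4.42 mg/L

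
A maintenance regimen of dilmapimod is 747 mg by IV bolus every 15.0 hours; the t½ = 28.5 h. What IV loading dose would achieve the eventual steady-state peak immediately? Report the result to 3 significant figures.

2440 mg

k = ln 2 / 28.5 = 0.02432 h⁻¹
Accumulation ratio R = 1 / (1 − e^(−kτ)) = 1 / (1 − e^(−0.02432×15.0)) = 1 / (1 − 0.6943) = 3.271
Loading dose = maintenance dose × R = 747 × 3.271 ≈ 2440 mg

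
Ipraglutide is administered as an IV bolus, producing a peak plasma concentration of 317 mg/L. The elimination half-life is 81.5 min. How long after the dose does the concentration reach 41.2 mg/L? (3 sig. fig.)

k = ln 2 / 81.5 = 0.008505 min⁻¹
C(t) = C₀ e^(−kt)  ⇒  t = ln(C₀/C) / k
t = ln(317/41.2) / 0.008505 = 2.040 / 0.008505 ≈ 240 minutes

240 minutes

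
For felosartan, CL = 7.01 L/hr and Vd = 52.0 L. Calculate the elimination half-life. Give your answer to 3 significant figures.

k = CL / V = 7.01 / 52.0 = 0.1348 hr⁻¹
t½ = ln 2 / k = ln 2 / 0.1348 ≈ 5.14 hours

5.14 hours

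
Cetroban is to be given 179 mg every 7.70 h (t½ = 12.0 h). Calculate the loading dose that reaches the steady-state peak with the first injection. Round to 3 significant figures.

499 mg

k = ln 2 / 12.0 = 0.05776 h⁻¹
Accumulation ratio R = 1 / (1 − e^(−kτ)) = 1 / (1 − e^(−0.05776×7.70)) = 1 / (1 − 0.6410) = 2.785
Loading dose = maintenance dose × R = 179 × 2.785 ≈ 499 mg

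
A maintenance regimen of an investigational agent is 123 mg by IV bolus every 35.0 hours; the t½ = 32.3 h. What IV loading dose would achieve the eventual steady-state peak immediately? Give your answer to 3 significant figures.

k = ln 2 / 32.3 = 0.02146 h⁻¹
Accumulation ratio R = 1 / (1 − e^(−kτ)) = 1 / (1 − e^(−0.02146×35.0)) = 1 / (1 − 0.4719) = 1.893
Loading dose = maintenance dose × R = 123 × 1.893 ≈ 233 mg

233 mg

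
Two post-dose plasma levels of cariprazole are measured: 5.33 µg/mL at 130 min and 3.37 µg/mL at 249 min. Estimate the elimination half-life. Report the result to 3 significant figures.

180 minutes

k = ln(C₁/C₂) / (t₂ − t₁) = ln(5.33/3.37) / (249 − 130)
  = 0.4584 / 119.0 = 0.003852 min⁻¹
t½ = ln 2 / k = ln 2 / 0.003852 ≈ 180 minutes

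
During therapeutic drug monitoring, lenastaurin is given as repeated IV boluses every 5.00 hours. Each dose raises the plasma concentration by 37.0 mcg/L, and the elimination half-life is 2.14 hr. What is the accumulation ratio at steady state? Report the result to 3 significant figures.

k = ln 2 / 2.14 = 0.3239 hr⁻¹
Fraction remaining after one interval: e^(−kτ) = e^(−0.3239 × 5.00) = 0.1980
R = 1 / (1 − 0.1980) = 1 / 0.8020 ≈ 1.25

1.25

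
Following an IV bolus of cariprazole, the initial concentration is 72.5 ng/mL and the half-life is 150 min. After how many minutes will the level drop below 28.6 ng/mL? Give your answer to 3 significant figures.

k = ln 2 / 150 = 0.004621 min⁻¹
C(t) = C₀ e^(−kt)  ⇒  t = ln(C₀/C) / k
t = ln(72.5/28.6) / 0.004621 = 0.9302 / 0.004621 ≈ 201 minutes

201 minutes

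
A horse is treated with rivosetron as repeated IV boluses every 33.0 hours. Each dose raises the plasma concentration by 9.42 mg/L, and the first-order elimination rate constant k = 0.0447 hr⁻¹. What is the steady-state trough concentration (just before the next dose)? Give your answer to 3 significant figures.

Fraction remaining after one interval: e^(−kτ) = e^(−0.04470 × 33.0) = 0.2288
R = 1 / (1 − 0.2288) = 1.297
Css,max = 9.42 × 1.297 = 12.21 mg/L
Css,min = Css,max × e^(−kτ) = 12.21 × 0.2288 ≈ 2.79 mg/L

2.79 mg/L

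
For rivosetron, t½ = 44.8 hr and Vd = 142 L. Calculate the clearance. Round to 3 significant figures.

2.20 L/hr

k = ln 2 / t½ = ln 2 / 44.8 = 0.01547 hr⁻¹
CL = k · V = 0.01547 × 142 ≈ 2.20 L/hr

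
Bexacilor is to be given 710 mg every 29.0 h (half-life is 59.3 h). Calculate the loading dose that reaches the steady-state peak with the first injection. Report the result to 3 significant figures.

2470 mg

k = ln 2 / 59.3 = 0.01169 h⁻¹
Accumulation ratio R = 1 / (1 − e^(−kτ)) = 1 / (1 − e^(−0.01169×29.0)) = 1 / (1 − 0.7125) = 3.478
Loading dose = maintenance dose × R = 710 × 3.478 ≈ 2470 mg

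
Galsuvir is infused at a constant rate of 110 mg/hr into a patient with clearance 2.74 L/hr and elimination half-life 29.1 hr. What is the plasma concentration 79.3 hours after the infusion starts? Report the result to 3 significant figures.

Css = rate / CL = 110 / 2.74 = 40.15 mg/L
k = ln 2 / 29.1 = 0.02382 hr⁻¹
C(t) = Css (1 − e^(−kt)) = 40.15 × (1 − e^(−1.889)) = 40.15 × 0.8488 ≈ 34.1 mg/L

34.1 mg/L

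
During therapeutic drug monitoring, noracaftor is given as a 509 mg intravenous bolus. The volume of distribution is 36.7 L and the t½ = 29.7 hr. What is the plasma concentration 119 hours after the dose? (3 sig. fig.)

C₀ = dose / V = 509 / 36.7 = 13.87 µg/mL
k = ln 2 / 29.7 = 0.02334 hr⁻¹
C(t) = C₀ e^(−kt) = 13.87 × e^(−0.02334 × 119) = 13.87 × e^(−2.777) = 13.87 × 0.06221 ≈ 0.863 µg/mL

0.863 µg/mL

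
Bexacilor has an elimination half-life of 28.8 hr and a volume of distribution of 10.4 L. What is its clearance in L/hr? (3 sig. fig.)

0.250 L/hr

k = ln 2 / t½ = ln 2 / 28.8 = 0.02407 hr⁻¹
CL = k · V = 0.02407 × 10.4 ≈ 0.250 L/hr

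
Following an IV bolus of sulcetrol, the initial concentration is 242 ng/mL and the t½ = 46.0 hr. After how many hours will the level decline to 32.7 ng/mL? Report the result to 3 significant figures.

k = ln 2 / 46.0 = 0.01507 hr⁻¹
C(t) = C₀ e^(−kt)  ⇒  t = ln(C₀/C) / k
t = ln(242/32.7) / 0.01507 = 2.002 / 0.01507 ≈ 133 hours

133 hours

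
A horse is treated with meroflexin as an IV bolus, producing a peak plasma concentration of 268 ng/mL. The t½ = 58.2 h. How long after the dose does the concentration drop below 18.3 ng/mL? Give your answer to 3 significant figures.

k = ln 2 / 58.2 = 0.01191 h⁻¹
C(t) = C₀ e^(−kt)  ⇒  t = ln(C₀/C) / k
t = ln(268/18.3) / 0.01191 = 2.684 / 0.01191 ≈ 225 hours

225 hours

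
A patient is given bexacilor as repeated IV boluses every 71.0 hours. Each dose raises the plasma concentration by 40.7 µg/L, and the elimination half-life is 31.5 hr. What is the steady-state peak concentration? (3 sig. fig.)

k = ln 2 / 31.5 = 0.02200 hr⁻¹
Fraction remaining after one interval: e^(−kτ) = e^(−0.02200 × 71.0) = 0.2096
R = 1 / (1 − 0.2096) = 1.265
Css,max = 40.7 × 1.265 ≈ 51.5 µg/L

51.5 µg/L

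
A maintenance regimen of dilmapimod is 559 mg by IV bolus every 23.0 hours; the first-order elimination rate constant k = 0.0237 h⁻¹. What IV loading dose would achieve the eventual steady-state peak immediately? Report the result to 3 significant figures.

Accumulation ratio R = 1 / (1 − e^(−kτ)) = 1 / (1 − e^(−0.02370×23.0)) = 1 / (1 − 0.5798) = 2.380
Loading dose = maintenance dose × R = 559 × 2.380 ≈ 1330 mg

1330 mg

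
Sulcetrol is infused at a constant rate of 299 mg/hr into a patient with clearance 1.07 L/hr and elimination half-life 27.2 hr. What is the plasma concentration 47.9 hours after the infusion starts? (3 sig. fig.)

Css = rate / CL = 299 / 1.07 = 279.4 mg/L
k = ln 2 / 27.2 = 0.02548 hr⁻¹
C(t) = Css (1 − e^(−kt)) = 279.4 × (1 − e^(−1.221)) = 279.4 × 0.7050 ≈ 197 mg/L

197 mg/L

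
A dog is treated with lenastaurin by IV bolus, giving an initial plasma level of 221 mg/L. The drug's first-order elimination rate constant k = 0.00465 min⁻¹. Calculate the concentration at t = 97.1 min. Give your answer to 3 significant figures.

C(t) = C₀ e^(−kt) = 221 × e^(−0.004650 × 97.1) = 221 × e^(−0.4515) = 221 × 0.6367 ≈ 141 mg/L

141 mg/L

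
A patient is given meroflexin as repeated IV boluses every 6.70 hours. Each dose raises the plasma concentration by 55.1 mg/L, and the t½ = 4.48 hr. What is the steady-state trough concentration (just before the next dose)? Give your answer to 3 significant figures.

30.3 mg/L

k = ln 2 / 4.48 = 0.1547 hr⁻¹
Fraction remaining after one interval: e^(−kτ) = e^(−0.1547 × 6.70) = 0.3546
R = 1 / (1 − 0.3546) = 1.550
Css,max = 55.1 × 1.550 = 85.38 mg/L
Css,min = Css,max × e^(−kτ) = 85.38 × 0.3546 ≈ 30.3 mg/L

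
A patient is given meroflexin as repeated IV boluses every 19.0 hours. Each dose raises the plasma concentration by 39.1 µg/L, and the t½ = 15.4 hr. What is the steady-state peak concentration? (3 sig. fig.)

68.0 µg/L

k = ln 2 / 15.4 = 0.04501 hr⁻¹
Fraction remaining after one interval: e^(−kτ) = e^(−0.04501 × 19.0) = 0.4252
R = 1 / (1 − 0.4252) = 1.740
Css,max = 39.1 × 1.740 ≈ 68.0 µg/L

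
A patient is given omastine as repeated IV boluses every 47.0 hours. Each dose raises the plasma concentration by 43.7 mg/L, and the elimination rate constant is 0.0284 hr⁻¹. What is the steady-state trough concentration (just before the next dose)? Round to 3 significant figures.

15.6 mg/L

Fraction remaining after one interval: e^(−kτ) = e^(−0.02840 × 47.0) = 0.2632
R = 1 / (1 − 0.2632) = 1.357
Css,max = 43.7 × 1.357 = 59.31 mg/L
Css,min = Css,max × e^(−kτ) = 59.31 × 0.2632 ≈ 15.6 mg/L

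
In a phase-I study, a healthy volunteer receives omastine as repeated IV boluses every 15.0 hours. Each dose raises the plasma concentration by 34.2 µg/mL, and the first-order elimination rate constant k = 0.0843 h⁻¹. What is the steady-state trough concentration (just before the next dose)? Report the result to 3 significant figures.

Fraction remaining after one interval: e^(−kτ) = e^(−0.08430 × 15.0) = 0.2824
R = 1 / (1 − 0.2824) = 1.393
Css,max = 34.2 × 1.393 = 47.66 µg/mL
Css,min = Css,max × e^(−kτ) = 47.66 × 0.2824 ≈ 13.5 µg/mL

13.5 µg/mL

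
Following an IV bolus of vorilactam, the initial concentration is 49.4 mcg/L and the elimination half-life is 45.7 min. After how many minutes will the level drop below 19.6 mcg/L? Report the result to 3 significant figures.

60.9 minutes

k = ln 2 / 45.7 = 0.01517 min⁻¹
C(t) = C₀ e^(−kt)  ⇒  t = ln(C₀/C) / k
t = ln(49.4/19.6) / 0.01517 = 0.9244 / 0.01517 ≈ 60.9 minutes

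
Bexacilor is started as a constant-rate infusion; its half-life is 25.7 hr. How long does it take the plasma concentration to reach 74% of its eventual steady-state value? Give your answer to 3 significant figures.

49.9 hours

k = ln 2 / 25.7 = 0.02697 hr⁻¹
f = 1 − e^(−kt)  ⇒  t = −ln(1 − f) / k
t = −ln(1 − 0.74) / 0.02697 = 1.347 / 0.02697 ≈ 49.9 hours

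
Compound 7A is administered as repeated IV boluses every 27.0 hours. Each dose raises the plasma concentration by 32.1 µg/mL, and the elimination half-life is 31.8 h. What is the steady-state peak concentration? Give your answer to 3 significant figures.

k = ln 2 / 31.8 = 0.02180 h⁻¹
Fraction remaining after one interval: e^(−kτ) = e^(−0.02180 × 27.0) = 0.5551
R = 1 / (1 − 0.5551) = 2.248
Css,max = 32.1 × 2.248 ≈ 72.2 µg/mL

72.2 µg/mL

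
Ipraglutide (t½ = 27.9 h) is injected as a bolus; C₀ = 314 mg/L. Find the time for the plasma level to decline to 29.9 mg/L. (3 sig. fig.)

94.7 hours

k = ln 2 / 27.9 = 0.02484 h⁻¹
C(t) = C₀ e^(−kt)  ⇒  t = ln(C₀/C) / k
t = ln(314/29.9) / 0.02484 = 2.352 / 0.02484 ≈ 94.7 hours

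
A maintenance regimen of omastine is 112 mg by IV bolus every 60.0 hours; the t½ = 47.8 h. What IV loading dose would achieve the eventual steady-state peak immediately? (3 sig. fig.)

k = ln 2 / 47.8 = 0.01450 h⁻¹
Accumulation ratio R = 1 / (1 − e^(−kτ)) = 1 / (1 − e^(−0.01450×60.0)) = 1 / (1 − 0.4189) = 1.721
Loading dose = maintenance dose × R = 112 × 1.721 ≈ 193 mg

193 mg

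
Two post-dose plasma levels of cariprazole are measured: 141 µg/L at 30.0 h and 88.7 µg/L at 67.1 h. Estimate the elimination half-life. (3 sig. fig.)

k = ln(C₁/C₂) / (t₂ − t₁) = ln(141/88.7) / (67.1 − 30.0)
  = 0.4635 / 37.10 = 0.01249 h⁻¹
t½ = ln 2 / k = ln 2 / 0.01249 ≈ 55.5 hours

55.5 hours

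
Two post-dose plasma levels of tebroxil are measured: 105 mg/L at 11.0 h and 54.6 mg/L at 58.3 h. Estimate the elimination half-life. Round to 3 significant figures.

k = ln(C₁/C₂) / (t₂ − t₁) = ln(105/54.6) / (58.3 − 11.0)
  = 0.6539 / 47.30 = 0.01383 h⁻¹
t½ = ln 2 / k = ln 2 / 0.01383 ≈ 50.1 hours

50.1 hours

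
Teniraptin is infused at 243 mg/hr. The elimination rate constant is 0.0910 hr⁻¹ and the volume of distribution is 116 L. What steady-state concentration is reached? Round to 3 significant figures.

CL = k · V = 0.0910 × 116 = 10.56 L/hr
Css = rate / CL = 243 / 10.56 ≈ 23.0 mg/L

23.0 mg/L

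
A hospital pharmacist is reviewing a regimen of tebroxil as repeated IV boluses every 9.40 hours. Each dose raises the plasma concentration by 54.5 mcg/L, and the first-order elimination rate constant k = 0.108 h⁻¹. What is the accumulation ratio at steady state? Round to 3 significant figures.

1.57

Fraction remaining after one interval: e^(−kτ) = e^(−0.1080 × 9.40) = 0.3623
R = 1 / (1 − 0.3623) = 1 / 0.6377 ≈ 1.57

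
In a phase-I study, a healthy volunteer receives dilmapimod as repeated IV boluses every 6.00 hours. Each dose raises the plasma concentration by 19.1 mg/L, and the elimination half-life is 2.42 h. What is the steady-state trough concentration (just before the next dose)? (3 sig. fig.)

k = ln 2 / 2.42 = 0.2864 h⁻¹
Fraction remaining after one interval: e^(−kτ) = e^(−0.2864 × 6.00) = 0.1793
R = 1 / (1 − 0.1793) = 1.219
Css,max = 19.1 × 1.219 = 23.27 mg/L
Css,min = Css,max × e^(−kτ) = 23.27 × 0.1793 ≈ 4.17 mg/L

4.17 mg/L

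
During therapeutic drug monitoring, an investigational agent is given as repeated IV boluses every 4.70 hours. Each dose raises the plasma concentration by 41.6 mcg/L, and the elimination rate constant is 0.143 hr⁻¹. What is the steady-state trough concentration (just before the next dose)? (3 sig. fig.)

Fraction remaining after one interval: e^(−kτ) = e^(−0.1430 × 4.70) = 0.5106
R = 1 / (1 − 0.5106) = 2.043
Css,max = 41.6 × 2.043 = 85.01 mcg/L
Css,min = Css,max × e^(−kτ) = 85.01 × 0.5106 ≈ 43.4 mcg/L

43.4 mcg/L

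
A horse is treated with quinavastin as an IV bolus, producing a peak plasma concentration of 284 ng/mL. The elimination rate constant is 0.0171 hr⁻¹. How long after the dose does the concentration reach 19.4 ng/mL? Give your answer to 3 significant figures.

157 hours

C(t) = C₀ e^(−kt)  ⇒  t = ln(C₀/C) / k
t = ln(284/19.4) / 0.01710 = 2.684 / 0.01710 ≈ 157 hours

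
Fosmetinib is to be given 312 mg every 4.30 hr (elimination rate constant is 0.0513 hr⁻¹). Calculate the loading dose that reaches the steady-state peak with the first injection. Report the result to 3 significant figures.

Accumulation ratio R = 1 / (1 − e^(−kτ)) = 1 / (1 − e^(−0.05130×4.30)) = 1 / (1 − 0.8020) = 5.052
Loading dose = maintenance dose × R = 312 × 5.052 ≈ 1580 mg

1580 mg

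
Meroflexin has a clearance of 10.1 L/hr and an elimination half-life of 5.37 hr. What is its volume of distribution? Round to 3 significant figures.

78.2 L

k = ln 2 / t½ = ln 2 / 5.37 = 0.1291 hr⁻¹
V = CL / k = 10.1 / 0.1291 ≈ 78.2 L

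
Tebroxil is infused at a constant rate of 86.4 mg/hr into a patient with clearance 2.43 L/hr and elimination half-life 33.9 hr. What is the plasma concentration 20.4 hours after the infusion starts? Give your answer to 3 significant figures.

12.1 mg/L

Css = rate / CL = 86.4 / 2.43 = 35.56 mg/L
k = ln 2 / 33.9 = 0.02045 hr⁻¹
C(t) = Css (1 − e^(−kt)) = 35.56 × (1 − e^(−0.4171)) = 35.56 × 0.3411 ≈ 12.1 mg/L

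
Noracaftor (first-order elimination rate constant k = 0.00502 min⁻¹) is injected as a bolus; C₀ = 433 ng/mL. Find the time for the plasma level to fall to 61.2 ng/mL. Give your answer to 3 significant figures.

C(t) = C₀ e^(−kt)  ⇒  t = ln(C₀/C) / k
t = ln(433/61.2) / 0.005020 = 1.957 / 0.005020 ≈ 390 minutes

390 minutes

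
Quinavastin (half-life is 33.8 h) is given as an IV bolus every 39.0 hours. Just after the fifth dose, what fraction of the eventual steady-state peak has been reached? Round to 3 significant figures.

k = ln 2 / 33.8 = 0.02051 h⁻¹
f_n = 1 − e^(−nkτ) = 1 − e^(−5 × 0.02051 × 39.0) = 1 − e^(−3.999) = 1 − 0.01834 ≈ 0.982

0.982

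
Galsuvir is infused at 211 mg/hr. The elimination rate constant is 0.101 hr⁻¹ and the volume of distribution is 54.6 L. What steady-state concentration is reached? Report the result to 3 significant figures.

CL = k · V = 0.101 × 54.6 = 5.515 L/hr
Css = rate / CL = 211 / 5.515 ≈ 38.3 µg/mL

38.3 µg/mL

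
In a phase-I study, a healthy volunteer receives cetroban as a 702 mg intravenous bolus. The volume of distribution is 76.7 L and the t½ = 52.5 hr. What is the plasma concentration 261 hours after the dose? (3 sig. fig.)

0.292 µg/mL

C₀ = dose / V = 702 / 76.7 = 9.153 µg/mL
k = ln 2 / 52.5 = 0.01320 hr⁻¹
C(t) = C₀ e^(−kt) = 9.153 × e^(−0.01320 × 261) = 9.153 × e^(−3.446) = 9.153 × 0.03188 ≈ 0.292 µg/mL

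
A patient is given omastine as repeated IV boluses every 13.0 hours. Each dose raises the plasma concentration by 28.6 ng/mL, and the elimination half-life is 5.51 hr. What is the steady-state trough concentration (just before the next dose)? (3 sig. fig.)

6.92 ng/mL

k = ln 2 / 5.51 = 0.1258 hr⁻¹
Fraction remaining after one interval: e^(−kτ) = e^(−0.1258 × 13.0) = 0.1949
R = 1 / (1 − 0.1949) = 1.242
Css,max = 28.6 × 1.242 = 35.52 ng/mL
Css,min = Css,max × e^(−kτ) = 35.52 × 0.1949 ≈ 6.92 ng/mL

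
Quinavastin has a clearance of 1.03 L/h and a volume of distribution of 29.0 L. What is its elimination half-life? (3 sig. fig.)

k = CL / V = 1.03 / 29.0 = 0.03552 h⁻¹
t½ = ln 2 / k = ln 2 / 0.03552 ≈ 19.5 hours

19.5 hours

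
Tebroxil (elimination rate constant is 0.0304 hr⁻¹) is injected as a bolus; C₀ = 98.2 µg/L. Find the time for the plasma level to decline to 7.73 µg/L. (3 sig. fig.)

C(t) = C₀ e^(−kt)  ⇒  t = ln(C₀/C) / k
t = ln(98.2/7.73) / 0.03040 = 2.542 / 0.03040 ≈ 83.6 hours

83.6 hours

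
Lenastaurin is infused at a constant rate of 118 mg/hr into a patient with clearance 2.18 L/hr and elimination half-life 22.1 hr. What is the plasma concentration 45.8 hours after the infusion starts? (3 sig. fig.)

41.3 mg/L

Css = rate / CL = 118 / 2.18 = 54.13 mg/L
k = ln 2 / 22.1 = 0.03136 hr⁻¹
C(t) = Css (1 − e^(−kt)) = 54.13 × (1 − e^(−1.436)) = 54.13 × 0.7622 ≈ 41.3 mg/L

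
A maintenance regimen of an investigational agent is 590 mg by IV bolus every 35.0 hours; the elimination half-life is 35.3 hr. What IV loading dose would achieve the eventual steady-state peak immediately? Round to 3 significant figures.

1190 mg

k = ln 2 / 35.3 = 0.01964 hr⁻¹
Accumulation ratio R = 1 / (1 − e^(−kτ)) = 1 / (1 − e^(−0.01964×35.0)) = 1 / (1 − 0.5030) = 2.012
Loading dose = maintenance dose × R = 590 × 2.012 ≈ 1190 mg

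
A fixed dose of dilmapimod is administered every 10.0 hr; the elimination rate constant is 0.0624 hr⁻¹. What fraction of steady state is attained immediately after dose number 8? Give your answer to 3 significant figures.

0.993

f_n = 1 − e^(−nkτ) = 1 − e^(−8 × 0.06240 × 10.0) = 1 − e^(−4.992) = 1 − 0.006792 ≈ 0.993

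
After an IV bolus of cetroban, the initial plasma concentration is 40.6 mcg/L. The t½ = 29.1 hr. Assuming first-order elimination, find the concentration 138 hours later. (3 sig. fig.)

k = ln 2 / 29.1 = 0.02382 hr⁻¹
138 hr is 4.742 half-lives, so C = 40.6 × (1/2)^4.742 = 40.6 × 0.03736 ≈ 1.52 mcg/L

1.52 mcg/L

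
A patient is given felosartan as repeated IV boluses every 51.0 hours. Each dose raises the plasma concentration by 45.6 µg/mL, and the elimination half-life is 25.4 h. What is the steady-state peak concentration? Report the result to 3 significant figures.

60.7 µg/mL

k = ln 2 / 25.4 = 0.02729 h⁻¹
Fraction remaining after one interval: e^(−kτ) = e^(−0.02729 × 51.0) = 0.2486
R = 1 / (1 − 0.2486) = 1.331
Css,max = 45.6 × 1.331 ≈ 60.7 µg/mL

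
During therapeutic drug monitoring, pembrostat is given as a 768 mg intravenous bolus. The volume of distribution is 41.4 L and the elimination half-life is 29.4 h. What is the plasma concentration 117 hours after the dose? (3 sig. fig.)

C₀ = dose / V = 768 / 41.4 = 18.55 µg/mL
k = ln 2 / 29.4 = 0.02358 h⁻¹
C(t) = C₀ e^(−kt) = 18.55 × e^(−0.02358 × 117) = 18.55 × e^(−2.758) = 18.55 × 0.06339 ≈ 1.18 µg/mL

1.18 µg/mL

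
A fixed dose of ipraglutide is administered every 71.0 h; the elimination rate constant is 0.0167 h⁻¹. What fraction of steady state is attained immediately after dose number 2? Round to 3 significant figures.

0.907

f_n = 1 − e^(−nkτ) = 1 − e^(−2 × 0.01670 × 71.0) = 1 − e^(−2.371) = 1 − 0.09335 ≈ 0.907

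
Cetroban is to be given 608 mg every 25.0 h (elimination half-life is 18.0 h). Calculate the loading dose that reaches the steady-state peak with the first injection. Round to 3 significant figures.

984 mg

k = ln 2 / 18.0 = 0.03851 h⁻¹
Accumulation ratio R = 1 / (1 − e^(−kτ)) = 1 / (1 − e^(−0.03851×25.0)) = 1 / (1 − 0.3819) = 1.618
Loading dose = maintenance dose × R = 608 × 1.618 ≈ 984 mg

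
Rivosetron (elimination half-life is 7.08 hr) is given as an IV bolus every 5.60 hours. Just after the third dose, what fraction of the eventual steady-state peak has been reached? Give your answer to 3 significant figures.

0.807

k = ln 2 / 7.08 = 0.09790 hr⁻¹
f_n = 1 − e^(−nkτ) = 1 − e^(−3 × 0.09790 × 5.60) = 1 − e^(−1.645) = 1 − 0.1931 ≈ 0.807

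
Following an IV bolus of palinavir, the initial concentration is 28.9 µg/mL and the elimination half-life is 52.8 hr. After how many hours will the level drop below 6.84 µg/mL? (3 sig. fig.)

k = ln 2 / 52.8 = 0.01313 hr⁻¹
C(t) = C₀ e^(−kt)  ⇒  t = ln(C₀/C) / k
t = ln(28.9/6.84) / 0.01313 = 1.441 / 0.01313 ≈ 110 hours

110 hours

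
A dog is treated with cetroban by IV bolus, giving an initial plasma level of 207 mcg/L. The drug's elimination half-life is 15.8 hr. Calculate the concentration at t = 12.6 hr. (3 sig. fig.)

k = ln 2 / 15.8 = 0.04387 hr⁻¹
12.6 hr is 0.7975 half-lives, so C = 207 × (1/2)^0.7975 = 207 × 0.5754 ≈ 119 mcg/L

119 mcg/L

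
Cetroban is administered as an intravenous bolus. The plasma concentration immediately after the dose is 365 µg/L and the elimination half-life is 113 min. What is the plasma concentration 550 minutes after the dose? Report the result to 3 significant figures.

k = ln 2 / 113 = 0.006134 min⁻¹
C(t) = C₀ e^(−kt) = 365 × e^(−0.006134 × 550) = 365 × e^(−3.374) = 365 × 0.03426 ≈ 12.5 µg/L

12.5 µg/L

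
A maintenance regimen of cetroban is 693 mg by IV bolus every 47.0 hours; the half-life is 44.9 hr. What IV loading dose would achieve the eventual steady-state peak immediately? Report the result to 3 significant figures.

1340 mg

k = ln 2 / 44.9 = 0.01544 hr⁻¹
Accumulation ratio R = 1 / (1 − e^(−kτ)) = 1 / (1 − e^(−0.01544×47.0)) = 1 / (1 − 0.4841) = 1.938
Loading dose = maintenance dose × R = 693 × 1.938 ≈ 1340 mg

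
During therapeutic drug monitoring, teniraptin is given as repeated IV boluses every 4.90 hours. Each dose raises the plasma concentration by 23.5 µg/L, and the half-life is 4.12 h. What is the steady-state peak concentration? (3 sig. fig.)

k = ln 2 / 4.12 = 0.1682 h⁻¹
Fraction remaining after one interval: e^(−kτ) = e^(−0.1682 × 4.90) = 0.4385
R = 1 / (1 − 0.4385) = 1.781
Css,max = 23.5 × 1.781 ≈ 41.9 µg/L

41.9 µg/L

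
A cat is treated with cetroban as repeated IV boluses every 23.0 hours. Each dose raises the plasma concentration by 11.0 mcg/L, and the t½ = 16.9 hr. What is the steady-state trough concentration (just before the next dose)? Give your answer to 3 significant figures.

7.01 mcg/L

k = ln 2 / 16.9 = 0.04101 hr⁻¹
Fraction remaining after one interval: e^(−kτ) = e^(−0.04101 × 23.0) = 0.3893
R = 1 / (1 − 0.3893) = 1.638
Css,max = 11.0 × 1.638 = 18.01 mcg/L
Css,min = Css,max × e^(−kτ) = 18.01 × 0.3893 ≈ 7.01 mcg/L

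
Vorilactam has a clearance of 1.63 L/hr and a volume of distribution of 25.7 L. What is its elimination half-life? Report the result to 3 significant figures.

10.9 hours

k = CL / V = 1.63 / 25.7 = 0.06342 hr⁻¹
t½ = ln 2 / k = ln 2 / 0.06342 ≈ 10.9 hours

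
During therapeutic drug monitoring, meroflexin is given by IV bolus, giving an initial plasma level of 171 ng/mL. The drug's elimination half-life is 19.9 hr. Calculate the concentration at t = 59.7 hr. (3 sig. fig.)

21.4 ng/mL

k = ln 2 / 19.9 = 0.03483 hr⁻¹
C(t) = C₀ e^(−kt) = 171 × e^(−0.03483 × 59.7) = 171 × e^(−2.079) = 171 × 0.1250 ≈ 21.4 ng/mL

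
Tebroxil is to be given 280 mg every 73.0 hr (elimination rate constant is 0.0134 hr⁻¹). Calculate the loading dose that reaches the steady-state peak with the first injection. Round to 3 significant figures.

449 mg

Accumulation ratio R = 1 / (1 − e^(−kτ)) = 1 / (1 − e^(−0.01340×73.0)) = 1 / (1 − 0.3760) = 1.603
Loading dose = maintenance dose × R = 280 × 1.603 ≈ 449 mg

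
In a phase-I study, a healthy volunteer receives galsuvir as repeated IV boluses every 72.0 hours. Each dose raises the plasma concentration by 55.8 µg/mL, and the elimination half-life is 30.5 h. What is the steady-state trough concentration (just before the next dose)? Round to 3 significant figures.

13.5 µg/mL

k = ln 2 / 30.5 = 0.02273 h⁻¹
Fraction remaining after one interval: e^(−kτ) = e^(−0.02273 × 72.0) = 0.1947
R = 1 / (1 − 0.1947) = 1.242
Css,max = 55.8 × 1.242 = 69.29 µg/mL
Css,min = Css,max × e^(−kτ) = 69.29 × 0.1947 ≈ 13.5 µg/mL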